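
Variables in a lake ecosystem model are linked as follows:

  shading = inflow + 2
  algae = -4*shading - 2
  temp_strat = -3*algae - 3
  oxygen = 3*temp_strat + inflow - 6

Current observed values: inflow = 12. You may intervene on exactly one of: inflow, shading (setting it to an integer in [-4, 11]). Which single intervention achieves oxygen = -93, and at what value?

Intervening on inflow: oxygen = 37*inflow + 75. Reaching -93 requires inflow = -168/37, not an integer.
Intervening on shading: with other inputs at their observed values, oxygen = 36*shading + 15. Solving for -93 gives shading = -3, within [-4, 11].

set shading = -3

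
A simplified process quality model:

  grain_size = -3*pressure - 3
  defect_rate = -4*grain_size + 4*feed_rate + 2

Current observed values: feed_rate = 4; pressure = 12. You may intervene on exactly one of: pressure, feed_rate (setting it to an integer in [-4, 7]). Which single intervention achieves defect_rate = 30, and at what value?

Intervening on pressure: with other inputs at their observed values, defect_rate = 12*pressure + 30. Solving for 30 gives pressure = 0, within [-4, 7].
Intervening on feed_rate: defect_rate = 4*feed_rate + 158. Reaching 30 requires feed_rate = -32, outside [-4, 7].

set pressure = 0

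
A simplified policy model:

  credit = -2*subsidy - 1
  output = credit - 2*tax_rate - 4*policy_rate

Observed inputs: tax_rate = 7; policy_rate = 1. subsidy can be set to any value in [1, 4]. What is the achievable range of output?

-27 to -21

Substituting into the output equation gives output = -2*subsidy - 19.
Linear in subsidy, so extremes are at the endpoints: subsidy = 1 gives output = -21; subsidy = 4 gives output = -27.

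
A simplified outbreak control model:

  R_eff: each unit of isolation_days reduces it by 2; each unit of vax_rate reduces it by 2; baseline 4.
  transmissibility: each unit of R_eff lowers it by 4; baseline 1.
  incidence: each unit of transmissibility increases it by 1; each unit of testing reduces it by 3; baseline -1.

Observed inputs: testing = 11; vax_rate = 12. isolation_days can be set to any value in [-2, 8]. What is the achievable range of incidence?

31 to 111

Substituting into the R_eff equation gives R_eff = -2*isolation_days - 20.
This gives transmissibility = 8*isolation_days + 81.
incidence becomes 8*isolation_days + 47.
Linear in isolation_days, so extremes are at the endpoints: isolation_days = -2 gives incidence = 31; isolation_days = 8 gives incidence = 111.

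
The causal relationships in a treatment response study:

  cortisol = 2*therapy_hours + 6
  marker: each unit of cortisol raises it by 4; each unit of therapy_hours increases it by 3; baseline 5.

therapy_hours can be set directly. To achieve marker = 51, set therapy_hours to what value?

Substituting into the marker equation gives marker = 11*therapy_hours + 29.
Solve 11*therapy_hours + 29 = 51: therapy_hours = (51 - 29) / 11 = 2.

therapy_hours = 2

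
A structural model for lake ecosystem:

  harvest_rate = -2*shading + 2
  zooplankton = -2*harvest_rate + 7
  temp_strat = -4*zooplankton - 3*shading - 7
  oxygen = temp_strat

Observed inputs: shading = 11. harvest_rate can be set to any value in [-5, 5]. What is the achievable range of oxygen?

Intervening on harvest_rate fixes its value directly, overriding its dependence on shading.
Substituting into the temp_strat equation gives temp_strat = 8*harvest_rate - 68.
This gives oxygen = 8*harvest_rate - 68.
Linear in harvest_rate, so extremes are at the endpoints: harvest_rate = -5 gives oxygen = -108; harvest_rate = 5 gives oxygen = -28.

-108 to -28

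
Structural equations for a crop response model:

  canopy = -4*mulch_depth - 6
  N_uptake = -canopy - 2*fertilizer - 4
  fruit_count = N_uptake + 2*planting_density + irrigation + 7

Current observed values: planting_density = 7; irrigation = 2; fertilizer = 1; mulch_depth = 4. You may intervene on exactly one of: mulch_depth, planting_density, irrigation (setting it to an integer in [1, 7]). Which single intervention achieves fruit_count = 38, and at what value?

Intervening on mulch_depth: fruit_count = 4*mulch_depth + 23. Reaching 38 requires mulch_depth = 15/4, not an integer.
Intervening on planting_density: fruit_count = 2*planting_density + 25. Reaching 38 requires planting_density = 13/2, not an integer.
Intervening on irrigation: with other inputs at their observed values, fruit_count = irrigation + 37. Solving for 38 gives irrigation = 1, within [1, 7].

set irrigation = 1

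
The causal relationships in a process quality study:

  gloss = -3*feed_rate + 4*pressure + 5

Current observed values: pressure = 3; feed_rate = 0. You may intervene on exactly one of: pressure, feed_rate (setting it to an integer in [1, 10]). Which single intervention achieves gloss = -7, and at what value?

set feed_rate = 8

Intervening on pressure: gloss = 4*pressure + 5. Reaching -7 requires pressure = -3, outside [1, 10].
Intervening on feed_rate: with other inputs at their observed values, gloss = -3*feed_rate + 17. Solving for -7 gives feed_rate = 8, within [1, 10].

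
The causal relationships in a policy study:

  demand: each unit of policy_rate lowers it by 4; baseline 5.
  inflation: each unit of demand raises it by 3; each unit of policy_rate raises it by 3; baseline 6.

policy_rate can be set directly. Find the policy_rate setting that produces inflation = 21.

Substituting into the inflation equation gives inflation = -9*policy_rate + 21.
Solve -9*policy_rate + 21 = 21: policy_rate = (21 - 21) / -9 = 0.

policy_rate = 0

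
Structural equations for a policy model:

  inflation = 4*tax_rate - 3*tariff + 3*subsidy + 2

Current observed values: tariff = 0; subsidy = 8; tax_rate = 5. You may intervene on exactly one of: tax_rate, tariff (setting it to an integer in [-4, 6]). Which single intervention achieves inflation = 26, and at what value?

Intervening on tax_rate: with other inputs at their observed values, inflation = 4*tax_rate + 26. Solving for 26 gives tax_rate = 0, within [-4, 6].
Intervening on tariff: inflation = -3*tariff + 46. Reaching 26 requires tariff = 20/3, not an integer.

set tax_rate = 0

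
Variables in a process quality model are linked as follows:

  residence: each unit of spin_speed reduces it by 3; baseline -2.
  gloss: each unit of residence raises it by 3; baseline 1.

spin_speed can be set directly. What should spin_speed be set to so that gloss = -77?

Substituting into the gloss equation gives gloss = -9*spin_speed - 5.
Solve -9*spin_speed - 5 = -77: spin_speed = (-77 + 5) / -9 = 8.

spin_speed = 8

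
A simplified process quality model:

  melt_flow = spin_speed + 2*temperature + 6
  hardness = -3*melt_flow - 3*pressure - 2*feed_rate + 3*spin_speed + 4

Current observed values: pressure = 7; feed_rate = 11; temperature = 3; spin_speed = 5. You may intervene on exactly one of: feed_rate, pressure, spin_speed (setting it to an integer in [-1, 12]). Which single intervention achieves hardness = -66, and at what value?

set pressure = 4

Intervening on feed_rate: hardness = -2*feed_rate - 53. Reaching -66 requires feed_rate = 13/2, not an integer.
Intervening on pressure: with other inputs at their observed values, hardness = -3*pressure - 54. Solving for -66 gives pressure = 4, within [-1, 12].
Intervening on spin_speed: the paths from spin_speed to hardness cancel (net effect zero), leaving hardness = -75; -66 is unreachable this way.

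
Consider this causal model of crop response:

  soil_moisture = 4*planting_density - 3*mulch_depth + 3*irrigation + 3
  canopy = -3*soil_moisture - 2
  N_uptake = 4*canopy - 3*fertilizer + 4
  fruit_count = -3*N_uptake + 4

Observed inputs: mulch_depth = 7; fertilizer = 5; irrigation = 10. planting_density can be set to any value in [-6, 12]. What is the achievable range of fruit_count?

-371 to 2221

Substituting into the soil_moisture equation gives soil_moisture = 4*planting_density + 12.
canopy becomes -12*planting_density - 38.
This gives N_uptake = -48*planting_density - 163.
So fruit_count = 144*planting_density + 493.
Linear in planting_density, so extremes are at the endpoints: planting_density = -6 gives fruit_count = -371; planting_density = 12 gives fruit_count = 2221.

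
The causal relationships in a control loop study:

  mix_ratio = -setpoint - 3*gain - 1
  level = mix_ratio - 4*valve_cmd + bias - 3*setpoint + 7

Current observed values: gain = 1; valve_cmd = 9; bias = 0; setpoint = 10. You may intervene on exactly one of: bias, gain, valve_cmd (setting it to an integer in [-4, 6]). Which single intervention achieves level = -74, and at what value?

set bias = -1

Intervening on bias: with other inputs at their observed values, level = bias - 73. Solving for -74 gives bias = -1, within [-4, 6].
Intervening on gain: level = -3*gain - 70. Reaching -74 requires gain = 4/3, not an integer.
Intervening on valve_cmd: level = -4*valve_cmd - 37. Reaching -74 requires valve_cmd = 37/4, not an integer.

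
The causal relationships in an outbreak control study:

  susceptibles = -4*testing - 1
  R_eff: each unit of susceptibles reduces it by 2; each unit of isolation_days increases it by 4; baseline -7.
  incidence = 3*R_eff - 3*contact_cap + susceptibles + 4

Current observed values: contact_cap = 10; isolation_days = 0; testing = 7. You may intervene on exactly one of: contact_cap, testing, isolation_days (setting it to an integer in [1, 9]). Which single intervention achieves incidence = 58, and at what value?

Intervening on contact_cap: incidence = -3*contact_cap + 128. Reaching 58 requires contact_cap = 70/3, not an integer.
Intervening on testing: with other inputs at their observed values, incidence = 20*testing - 42. Solving for 58 gives testing = 5, within [1, 9].
Intervening on isolation_days: incidence = 12*isolation_days + 98. Reaching 58 requires isolation_days = -10/3, not an integer.

set testing = 5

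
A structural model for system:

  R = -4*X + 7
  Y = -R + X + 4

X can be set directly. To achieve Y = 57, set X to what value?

Substituting into the Y equation gives Y = 5*X - 3.
Solve 5*X - 3 = 57: X = (57 + 3) / 5 = 12.

X = 12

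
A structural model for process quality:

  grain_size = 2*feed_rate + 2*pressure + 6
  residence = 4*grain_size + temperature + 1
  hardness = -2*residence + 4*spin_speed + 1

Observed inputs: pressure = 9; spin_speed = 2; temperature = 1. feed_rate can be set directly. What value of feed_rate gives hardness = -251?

Substituting into the grain_size equation gives grain_size = 2*feed_rate + 24.
Substituting into the residence equation gives residence = 8*feed_rate + 98.
So hardness = -16*feed_rate - 187.
Solve -16*feed_rate - 187 = -251: feed_rate = (-251 + 187) / -16 = 4.

feed_rate = 4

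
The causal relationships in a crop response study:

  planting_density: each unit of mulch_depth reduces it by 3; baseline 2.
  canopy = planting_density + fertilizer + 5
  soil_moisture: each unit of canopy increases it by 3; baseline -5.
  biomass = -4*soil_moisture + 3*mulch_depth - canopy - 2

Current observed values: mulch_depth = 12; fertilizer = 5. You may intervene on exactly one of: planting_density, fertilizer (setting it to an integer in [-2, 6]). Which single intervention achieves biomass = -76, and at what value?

set planting_density = 0

Intervening on planting_density: with other inputs at their observed values, biomass = -13*planting_density - 76. Solving for -76 gives planting_density = 0, within [-2, 6].
Intervening on fertilizer: biomass = -13*fertilizer + 431. Reaching -76 requires fertilizer = 39, outside [-2, 6].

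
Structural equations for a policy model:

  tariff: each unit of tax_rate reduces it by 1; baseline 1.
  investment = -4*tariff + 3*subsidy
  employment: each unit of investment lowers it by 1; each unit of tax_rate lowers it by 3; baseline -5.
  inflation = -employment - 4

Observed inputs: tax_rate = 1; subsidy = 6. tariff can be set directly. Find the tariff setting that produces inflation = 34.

Intervening on tariff fixes its value directly, overriding its dependence on tax_rate.
Substituting into the investment equation gives investment = -4*tariff + 18.
Substituting into the employment equation gives employment = 4*tariff - 26.
Substituting into the inflation equation gives inflation = -4*tariff + 22.
Solve -4*tariff + 22 = 34: tariff = (34 - 22) / -4 = -3.

tariff = -3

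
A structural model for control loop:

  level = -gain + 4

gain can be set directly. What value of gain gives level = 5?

gain = -1

Solve -gain + 4 = 5: gain = (5 - 4) / -1 = -1.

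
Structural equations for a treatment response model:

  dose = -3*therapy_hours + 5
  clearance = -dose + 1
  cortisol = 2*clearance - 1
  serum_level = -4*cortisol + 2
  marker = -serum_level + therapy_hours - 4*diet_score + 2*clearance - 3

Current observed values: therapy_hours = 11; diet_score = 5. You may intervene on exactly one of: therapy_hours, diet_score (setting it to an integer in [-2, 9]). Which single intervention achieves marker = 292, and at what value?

set diet_score = 0

Intervening on therapy_hours: marker = 31*therapy_hours - 69. Reaching 292 requires therapy_hours = 361/31, not an integer.
Intervening on diet_score: with other inputs at their observed values, marker = -4*diet_score + 292. Solving for 292 gives diet_score = 0, within [-2, 9].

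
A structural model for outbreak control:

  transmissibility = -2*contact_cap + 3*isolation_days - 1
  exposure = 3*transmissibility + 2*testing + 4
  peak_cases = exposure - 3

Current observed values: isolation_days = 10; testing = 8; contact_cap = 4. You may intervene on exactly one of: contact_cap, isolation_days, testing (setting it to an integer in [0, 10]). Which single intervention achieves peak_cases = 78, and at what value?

Intervening on contact_cap: peak_cases = -6*contact_cap + 104. Reaching 78 requires contact_cap = 13/3, not an integer.
Intervening on isolation_days: peak_cases = 9*isolation_days - 10. Reaching 78 requires isolation_days = 88/9, not an integer.
Intervening on testing: with other inputs at their observed values, peak_cases = 2*testing + 64. Solving for 78 gives testing = 7, within [0, 10].

set testing = 7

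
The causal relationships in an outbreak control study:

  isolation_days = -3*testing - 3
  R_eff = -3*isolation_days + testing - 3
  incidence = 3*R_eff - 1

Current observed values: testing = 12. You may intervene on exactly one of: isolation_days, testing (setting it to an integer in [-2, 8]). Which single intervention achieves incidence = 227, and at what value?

Intervening on isolation_days: incidence = -9*isolation_days + 26. Reaching 227 requires isolation_days = -67/3, not an integer.
Intervening on testing: with other inputs at their observed values, incidence = 30*testing + 17. Solving for 227 gives testing = 7, within [-2, 8].

set testing = 7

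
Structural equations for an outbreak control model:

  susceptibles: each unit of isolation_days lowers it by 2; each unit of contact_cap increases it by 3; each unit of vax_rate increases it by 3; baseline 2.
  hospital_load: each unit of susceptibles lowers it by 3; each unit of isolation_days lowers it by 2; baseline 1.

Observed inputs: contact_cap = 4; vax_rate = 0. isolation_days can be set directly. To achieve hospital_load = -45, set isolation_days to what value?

isolation_days = -1

Substituting into the susceptibles equation gives susceptibles = -2*isolation_days + 14.
hospital_load becomes 4*isolation_days - 41.
Solve 4*isolation_days - 41 = -45: isolation_days = (-45 + 41) / 4 = -1.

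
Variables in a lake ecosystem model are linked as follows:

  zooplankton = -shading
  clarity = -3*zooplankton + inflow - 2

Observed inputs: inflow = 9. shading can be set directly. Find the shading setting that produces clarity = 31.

Substituting into the clarity equation gives clarity = 3*shading + 7.
Solve 3*shading + 7 = 31: shading = (31 - 7) / 3 = 8.

shading = 8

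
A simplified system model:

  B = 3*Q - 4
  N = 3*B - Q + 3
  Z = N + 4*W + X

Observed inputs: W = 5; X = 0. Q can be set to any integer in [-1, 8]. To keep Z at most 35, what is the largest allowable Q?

Substituting into the N equation gives N = 8*Q - 9.
Substituting into the Z equation gives Z = 8*Q + 11.
Require 8*Q + 11 ≤ 35, so Q ≤ 3.
The largest integer in [-1, 8] satisfying this is 3.

Q = 3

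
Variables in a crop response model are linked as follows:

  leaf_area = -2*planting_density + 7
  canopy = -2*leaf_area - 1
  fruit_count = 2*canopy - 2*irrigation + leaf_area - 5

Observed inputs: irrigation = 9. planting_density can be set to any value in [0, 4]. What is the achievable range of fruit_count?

Substituting into the canopy equation gives canopy = 4*planting_density - 15.
Substituting into the fruit_count equation gives fruit_count = 6*planting_density - 46.
Linear in planting_density, so extremes are at the endpoints: planting_density = 0 gives fruit_count = -46; planting_density = 4 gives fruit_count = -22.

-46 to -22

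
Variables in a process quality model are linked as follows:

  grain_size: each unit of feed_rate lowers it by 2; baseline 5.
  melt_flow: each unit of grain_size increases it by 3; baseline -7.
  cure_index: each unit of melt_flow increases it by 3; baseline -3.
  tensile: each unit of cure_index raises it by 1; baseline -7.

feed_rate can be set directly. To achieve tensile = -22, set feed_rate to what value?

feed_rate = 2

Substituting into the melt_flow equation gives melt_flow = -6*feed_rate + 8.
So cure_index = -18*feed_rate + 21.
This gives tensile = -18*feed_rate + 14.
Solve -18*feed_rate + 14 = -22: feed_rate = (-22 - 14) / -18 = 2.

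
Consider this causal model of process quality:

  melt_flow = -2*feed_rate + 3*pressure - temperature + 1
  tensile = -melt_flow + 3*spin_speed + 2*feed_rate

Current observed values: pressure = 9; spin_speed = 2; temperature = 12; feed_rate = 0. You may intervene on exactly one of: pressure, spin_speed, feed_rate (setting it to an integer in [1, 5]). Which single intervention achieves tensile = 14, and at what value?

Intervening on pressure: with other inputs at their observed values, tensile = -3*pressure + 17. Solving for 14 gives pressure = 1, within [1, 5].
Intervening on spin_speed: tensile = 3*spin_speed - 16. Reaching 14 requires spin_speed = 10, outside [1, 5].
Intervening on feed_rate: tensile = 4*feed_rate - 10. Reaching 14 requires feed_rate = 6, outside [1, 5].

set pressure = 1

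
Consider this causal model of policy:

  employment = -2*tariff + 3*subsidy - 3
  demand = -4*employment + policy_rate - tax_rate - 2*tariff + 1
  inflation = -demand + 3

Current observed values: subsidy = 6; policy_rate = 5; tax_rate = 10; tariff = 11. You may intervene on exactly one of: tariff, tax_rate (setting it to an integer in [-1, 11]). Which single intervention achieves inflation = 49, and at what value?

Intervening on tariff: with other inputs at their observed values, inflation = -6*tariff + 67. Solving for 49 gives tariff = 3, within [-1, 11].
Intervening on tax_rate: inflation = tax_rate - 9. Reaching 49 requires tax_rate = 58, outside [-1, 11].

set tariff = 3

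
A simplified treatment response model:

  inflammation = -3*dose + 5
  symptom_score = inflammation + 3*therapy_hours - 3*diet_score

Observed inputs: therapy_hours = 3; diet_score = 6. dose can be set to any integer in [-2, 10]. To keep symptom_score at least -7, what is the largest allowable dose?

dose = 1

Substituting into the symptom_score equation gives symptom_score = -3*dose - 4.
Require -3*dose - 4 ≥ -7, so dose ≤ 1.
The largest integer in [-2, 10] satisfying this is 1.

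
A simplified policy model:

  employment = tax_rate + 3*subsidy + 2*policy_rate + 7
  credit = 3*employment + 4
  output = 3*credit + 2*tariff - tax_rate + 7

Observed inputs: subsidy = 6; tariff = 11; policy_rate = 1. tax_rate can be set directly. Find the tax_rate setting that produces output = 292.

Substituting into the employment equation gives employment = tax_rate + 27.
Substituting into the credit equation gives credit = 3*tax_rate + 85.
Substituting into the output equation gives output = 8*tax_rate + 284.
Solve 8*tax_rate + 284 = 292: tax_rate = (292 - 284) / 8 = 1.

tax_rate = 1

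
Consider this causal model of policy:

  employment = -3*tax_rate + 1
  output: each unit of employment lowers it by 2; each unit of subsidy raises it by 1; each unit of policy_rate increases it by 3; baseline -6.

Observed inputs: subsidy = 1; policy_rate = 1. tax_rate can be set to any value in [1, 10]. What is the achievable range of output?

Substituting into the output equation gives output = 6*tax_rate - 4.
Linear in tax_rate, so extremes are at the endpoints: tax_rate = 1 gives output = 2; tax_rate = 10 gives output = 56.

2 to 56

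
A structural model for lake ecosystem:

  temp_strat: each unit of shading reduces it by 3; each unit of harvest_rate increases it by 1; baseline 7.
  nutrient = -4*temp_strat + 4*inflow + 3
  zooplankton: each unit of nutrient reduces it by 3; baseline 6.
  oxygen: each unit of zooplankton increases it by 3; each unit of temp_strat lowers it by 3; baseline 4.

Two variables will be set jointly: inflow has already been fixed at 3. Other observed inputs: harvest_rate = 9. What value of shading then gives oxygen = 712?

shading = -3

With inflow held at 3:
Substituting into the temp_strat equation gives temp_strat = -3*shading + 16.
nutrient becomes 12*shading - 49.
So zooplankton = -36*shading + 153.
Substituting into the oxygen equation gives oxygen = -99*shading + 415.
Solve -99*shading + 415 = 712: shading = (712 - 415) / -99 = -3.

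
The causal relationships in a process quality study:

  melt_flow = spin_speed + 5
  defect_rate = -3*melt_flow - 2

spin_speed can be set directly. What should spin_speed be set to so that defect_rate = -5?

Substituting into the defect_rate equation gives defect_rate = -3*spin_speed - 17.
Solve -3*spin_speed - 17 = -5: spin_speed = (-5 + 17) / -3 = -4.

spin_speed = -4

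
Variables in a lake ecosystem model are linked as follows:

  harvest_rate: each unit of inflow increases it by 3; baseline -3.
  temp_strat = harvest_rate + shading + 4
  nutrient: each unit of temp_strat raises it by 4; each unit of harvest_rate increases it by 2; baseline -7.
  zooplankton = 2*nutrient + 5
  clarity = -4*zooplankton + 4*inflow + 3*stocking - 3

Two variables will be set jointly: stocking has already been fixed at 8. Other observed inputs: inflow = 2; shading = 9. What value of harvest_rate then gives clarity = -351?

With stocking held at 8:
Intervening on harvest_rate fixes its value directly, overriding its dependence on inflow.
Substituting into the temp_strat equation gives temp_strat = harvest_rate + 13.
Substituting into the nutrient equation gives nutrient = 6*harvest_rate + 45.
So zooplankton = 12*harvest_rate + 95.
So clarity = -48*harvest_rate - 351.
Solve -48*harvest_rate - 351 = -351: harvest_rate = (-351 + 351) / -48 = 0.

harvest_rate = 0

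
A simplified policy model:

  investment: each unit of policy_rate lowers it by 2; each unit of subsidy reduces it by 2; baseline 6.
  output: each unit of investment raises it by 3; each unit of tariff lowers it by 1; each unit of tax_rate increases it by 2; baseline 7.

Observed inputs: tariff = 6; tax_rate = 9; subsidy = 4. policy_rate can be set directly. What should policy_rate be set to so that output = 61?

Substituting into the investment equation gives investment = -2*policy_rate - 2.
output becomes -6*policy_rate + 13.
Solve -6*policy_rate + 13 = 61: policy_rate = (61 - 13) / -6 = -8.

policy_rate = -8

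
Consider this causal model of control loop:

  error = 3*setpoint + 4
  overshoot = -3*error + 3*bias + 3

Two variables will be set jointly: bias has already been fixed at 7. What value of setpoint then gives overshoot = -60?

setpoint = 8

With bias held at 7:
Substituting into the overshoot equation gives overshoot = -9*setpoint + 12.
Solve -9*setpoint + 12 = -60: setpoint = (-60 - 12) / -9 = 8.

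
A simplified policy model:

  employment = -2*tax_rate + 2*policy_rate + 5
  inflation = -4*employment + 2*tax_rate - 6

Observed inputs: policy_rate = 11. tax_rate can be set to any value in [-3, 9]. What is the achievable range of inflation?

-144 to -24

Substituting into the employment equation gives employment = -2*tax_rate + 27.
So inflation = 10*tax_rate - 114.
Linear in tax_rate, so extremes are at the endpoints: tax_rate = -3 gives inflation = -144; tax_rate = 9 gives inflation = -24.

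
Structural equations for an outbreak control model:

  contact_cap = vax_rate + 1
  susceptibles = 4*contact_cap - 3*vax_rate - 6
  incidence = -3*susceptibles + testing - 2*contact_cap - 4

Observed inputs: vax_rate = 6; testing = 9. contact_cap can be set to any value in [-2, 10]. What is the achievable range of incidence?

-63 to 105

Intervening on contact_cap fixes its value directly, overriding its dependence on vax_rate.
Substituting into the susceptibles equation gives susceptibles = 4*contact_cap - 24.
Substituting into the incidence equation gives incidence = -14*contact_cap + 77.
Linear in contact_cap, so extremes are at the endpoints: contact_cap = -2 gives incidence = 105; contact_cap = 10 gives incidence = -63.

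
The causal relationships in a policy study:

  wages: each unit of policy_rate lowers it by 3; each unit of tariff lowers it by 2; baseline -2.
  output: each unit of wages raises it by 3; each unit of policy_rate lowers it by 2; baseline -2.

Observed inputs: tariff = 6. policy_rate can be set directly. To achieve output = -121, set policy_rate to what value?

Substituting into the wages equation gives wages = -3*policy_rate - 14.
So output = -11*policy_rate - 44.
Solve -11*policy_rate - 44 = -121: policy_rate = (-121 + 44) / -11 = 7.

policy_rate = 7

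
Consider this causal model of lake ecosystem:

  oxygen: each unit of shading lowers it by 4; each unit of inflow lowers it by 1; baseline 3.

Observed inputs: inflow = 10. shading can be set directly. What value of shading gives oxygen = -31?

Substituting into the oxygen equation gives oxygen = -4*shading - 7.
Solve -4*shading - 7 = -31: shading = (-31 + 7) / -4 = 6.

shading = 6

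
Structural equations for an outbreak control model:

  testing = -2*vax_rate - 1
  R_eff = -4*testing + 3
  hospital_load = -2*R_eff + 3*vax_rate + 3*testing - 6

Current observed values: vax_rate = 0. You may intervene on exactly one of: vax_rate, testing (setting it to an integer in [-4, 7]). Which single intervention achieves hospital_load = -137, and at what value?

Intervening on vax_rate: with other inputs at their observed values, hospital_load = -19*vax_rate - 23. Solving for -137 gives vax_rate = 6, within [-4, 7].
Intervening on testing: hospital_load = 11*testing - 12. Reaching -137 requires testing = -125/11, not an integer.

set vax_rate = 6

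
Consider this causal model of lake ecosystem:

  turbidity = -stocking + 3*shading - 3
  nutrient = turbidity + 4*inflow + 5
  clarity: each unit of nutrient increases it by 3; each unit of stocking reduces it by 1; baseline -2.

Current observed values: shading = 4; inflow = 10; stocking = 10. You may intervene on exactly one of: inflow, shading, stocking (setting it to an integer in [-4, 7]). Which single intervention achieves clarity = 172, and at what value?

set stocking = -3

Intervening on inflow: clarity = 12*inflow. Reaching 172 requires inflow = 43/3, not an integer.
Intervening on shading: clarity = 9*shading + 84. Reaching 172 requires shading = 88/9, not an integer.
Intervening on stocking: with other inputs at their observed values, clarity = -4*stocking + 160. Solving for 172 gives stocking = -3, within [-4, 7].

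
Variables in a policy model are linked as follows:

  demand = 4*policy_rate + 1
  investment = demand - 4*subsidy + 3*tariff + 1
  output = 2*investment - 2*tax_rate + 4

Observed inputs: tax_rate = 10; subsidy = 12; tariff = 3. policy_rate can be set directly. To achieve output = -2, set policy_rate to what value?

policy_rate = 11

Substituting into the investment equation gives investment = 4*policy_rate - 37.
So output = 8*policy_rate - 90.
Solve 8*policy_rate - 90 = -2: policy_rate = (-2 + 90) / 8 = 11.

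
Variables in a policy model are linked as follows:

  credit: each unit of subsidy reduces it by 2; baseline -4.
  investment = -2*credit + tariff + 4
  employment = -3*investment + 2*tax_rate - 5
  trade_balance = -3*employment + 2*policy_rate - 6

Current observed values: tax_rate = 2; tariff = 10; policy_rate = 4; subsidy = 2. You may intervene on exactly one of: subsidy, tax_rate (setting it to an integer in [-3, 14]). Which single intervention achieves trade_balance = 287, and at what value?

set tax_rate = 0

Intervening on subsidy: trade_balance = 36*subsidy + 203. Reaching 287 requires subsidy = 7/3, not an integer.
Intervening on tax_rate: with other inputs at their observed values, trade_balance = -6*tax_rate + 287. Solving for 287 gives tax_rate = 0, within [-3, 14].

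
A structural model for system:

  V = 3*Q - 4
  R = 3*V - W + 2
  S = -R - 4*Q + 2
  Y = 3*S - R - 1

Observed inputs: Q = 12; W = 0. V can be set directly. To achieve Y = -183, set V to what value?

Intervening on V fixes its value directly, overriding its dependence on Q.
Substituting into the R equation gives R = 3*V + 2.
Substituting into the S equation gives S = -3*V - 48.
Substituting into the Y equation gives Y = -12*V - 147.
Solve -12*V - 147 = -183: V = (-183 + 147) / -12 = 3.

V = 3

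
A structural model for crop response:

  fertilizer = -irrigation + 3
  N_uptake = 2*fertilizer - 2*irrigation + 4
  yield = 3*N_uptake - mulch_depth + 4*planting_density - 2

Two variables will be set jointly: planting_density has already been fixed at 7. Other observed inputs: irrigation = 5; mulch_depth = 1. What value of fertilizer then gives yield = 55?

With planting_density held at 7:
Intervening on fertilizer fixes its value directly, overriding its dependence on irrigation.
Substituting into the N_uptake equation gives N_uptake = 2*fertilizer - 6.
This gives yield = 6*fertilizer + 7.
Solve 6*fertilizer + 7 = 55: fertilizer = (55 - 7) / 6 = 8.

fertilizer = 8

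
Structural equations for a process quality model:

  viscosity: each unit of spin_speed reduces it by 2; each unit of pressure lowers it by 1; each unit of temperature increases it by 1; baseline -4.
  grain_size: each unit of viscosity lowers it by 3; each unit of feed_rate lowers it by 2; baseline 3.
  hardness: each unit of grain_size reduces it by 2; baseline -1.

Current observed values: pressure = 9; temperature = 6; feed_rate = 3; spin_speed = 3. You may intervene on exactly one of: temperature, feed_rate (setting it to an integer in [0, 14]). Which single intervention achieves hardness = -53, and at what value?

Intervening on temperature: hardness = 6*temperature - 109. Reaching -53 requires temperature = 28/3, not an integer.
Intervening on feed_rate: with other inputs at their observed values, hardness = 4*feed_rate - 85. Solving for -53 gives feed_rate = 8, within [0, 14].

set feed_rate = 8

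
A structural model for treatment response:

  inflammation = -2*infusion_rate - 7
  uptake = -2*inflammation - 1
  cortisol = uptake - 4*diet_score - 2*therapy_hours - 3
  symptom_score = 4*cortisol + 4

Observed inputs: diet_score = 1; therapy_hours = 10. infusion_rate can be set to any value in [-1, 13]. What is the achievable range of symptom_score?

-68 to 156

Substituting into the uptake equation gives uptake = 4*infusion_rate + 13.
Substituting into the cortisol equation gives cortisol = 4*infusion_rate - 14.
So symptom_score = 16*infusion_rate - 52.
Linear in infusion_rate, so extremes are at the endpoints: infusion_rate = -1 gives symptom_score = -68; infusion_rate = 13 gives symptom_score = 156.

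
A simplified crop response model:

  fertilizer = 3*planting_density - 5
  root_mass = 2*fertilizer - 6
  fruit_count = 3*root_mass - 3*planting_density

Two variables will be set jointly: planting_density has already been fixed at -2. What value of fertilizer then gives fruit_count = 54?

With planting_density held at -2:
Intervening on fertilizer fixes its value directly, overriding its dependence on planting_density.
Substituting into the fruit_count equation gives fruit_count = 6*fertilizer - 12.
Solve 6*fertilizer - 12 = 54: fertilizer = (54 + 12) / 6 = 11.

fertilizer = 11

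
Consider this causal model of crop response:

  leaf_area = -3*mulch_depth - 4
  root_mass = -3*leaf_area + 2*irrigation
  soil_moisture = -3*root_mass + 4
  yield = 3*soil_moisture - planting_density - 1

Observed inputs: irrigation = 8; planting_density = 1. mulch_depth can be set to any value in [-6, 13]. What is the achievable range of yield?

-1295 to 244

Substituting into the root_mass equation gives root_mass = 9*mulch_depth + 28.
Substituting into the soil_moisture equation gives soil_moisture = -27*mulch_depth - 80.
Substituting into the yield equation gives yield = -81*mulch_depth - 242.
Linear in mulch_depth, so extremes are at the endpoints: mulch_depth = -6 gives yield = 244; mulch_depth = 13 gives yield = -1295.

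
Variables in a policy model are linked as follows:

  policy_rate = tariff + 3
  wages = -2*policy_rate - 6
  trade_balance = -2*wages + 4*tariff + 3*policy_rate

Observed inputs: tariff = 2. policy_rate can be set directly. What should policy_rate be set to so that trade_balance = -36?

policy_rate = -8

Intervening on policy_rate fixes its value directly, overriding its dependence on tariff.
Substituting into the trade_balance equation gives trade_balance = 7*policy_rate + 20.
Solve 7*policy_rate + 20 = -36: policy_rate = (-36 - 20) / 7 = -8.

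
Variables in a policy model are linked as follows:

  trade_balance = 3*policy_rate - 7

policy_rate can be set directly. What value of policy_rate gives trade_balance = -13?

policy_rate = -2

Solve 3*policy_rate - 7 = -13: policy_rate = (-13 + 7) / 3 = -2.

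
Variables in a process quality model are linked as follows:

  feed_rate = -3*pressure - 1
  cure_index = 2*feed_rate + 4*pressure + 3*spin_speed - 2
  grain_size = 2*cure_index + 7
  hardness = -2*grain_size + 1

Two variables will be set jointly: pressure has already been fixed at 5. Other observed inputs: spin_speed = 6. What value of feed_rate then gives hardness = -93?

With pressure held at 5:
Intervening on feed_rate fixes its value directly, overriding its dependence on pressure.
Substituting into the cure_index equation gives cure_index = 2*feed_rate + 36.
Substituting into the grain_size equation gives grain_size = 4*feed_rate + 79.
Substituting into the hardness equation gives hardness = -8*feed_rate - 157.
Solve -8*feed_rate - 157 = -93: feed_rate = (-93 + 157) / -8 = -8.

feed_rate = -8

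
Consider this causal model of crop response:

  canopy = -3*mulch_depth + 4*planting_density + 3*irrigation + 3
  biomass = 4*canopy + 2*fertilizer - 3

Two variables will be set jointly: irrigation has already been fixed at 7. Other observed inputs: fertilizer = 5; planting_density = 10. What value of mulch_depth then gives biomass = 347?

mulch_depth = -7

With irrigation held at 7:
Substituting into the canopy equation gives canopy = -3*mulch_depth + 64.
Substituting into the biomass equation gives biomass = -12*mulch_depth + 263.
Solve -12*mulch_depth + 263 = 347: mulch_depth = (347 - 263) / -12 = -7.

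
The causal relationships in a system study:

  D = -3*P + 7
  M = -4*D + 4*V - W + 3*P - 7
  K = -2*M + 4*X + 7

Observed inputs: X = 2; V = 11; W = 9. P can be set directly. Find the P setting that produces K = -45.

Substituting into the M equation gives M = 15*P.
Substituting into the K equation gives K = -30*P + 15.
Solve -30*P + 15 = -45: P = (-45 - 15) / -30 = 2.

P = 2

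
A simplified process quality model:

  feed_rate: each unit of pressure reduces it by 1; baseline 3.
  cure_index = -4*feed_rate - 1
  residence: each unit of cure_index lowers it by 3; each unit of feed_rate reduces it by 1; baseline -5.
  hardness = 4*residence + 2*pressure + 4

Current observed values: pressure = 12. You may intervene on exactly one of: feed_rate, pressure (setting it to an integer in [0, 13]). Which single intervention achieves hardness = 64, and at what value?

set feed_rate = 1

Intervening on feed_rate: with other inputs at their observed values, hardness = 44*feed_rate + 20. Solving for 64 gives feed_rate = 1, within [0, 13].
Intervening on pressure: hardness = -42*pressure + 128. Reaching 64 requires pressure = 32/21, not an integer.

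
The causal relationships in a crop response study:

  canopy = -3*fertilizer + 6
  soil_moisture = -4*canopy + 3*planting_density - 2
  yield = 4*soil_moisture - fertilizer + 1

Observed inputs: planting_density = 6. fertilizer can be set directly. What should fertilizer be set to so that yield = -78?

fertilizer = -1

Substituting into the soil_moisture equation gives soil_moisture = 12*fertilizer - 8.
yield becomes 47*fertilizer - 31.
Solve 47*fertilizer - 31 = -78: fertilizer = (-78 + 31) / 47 = -1.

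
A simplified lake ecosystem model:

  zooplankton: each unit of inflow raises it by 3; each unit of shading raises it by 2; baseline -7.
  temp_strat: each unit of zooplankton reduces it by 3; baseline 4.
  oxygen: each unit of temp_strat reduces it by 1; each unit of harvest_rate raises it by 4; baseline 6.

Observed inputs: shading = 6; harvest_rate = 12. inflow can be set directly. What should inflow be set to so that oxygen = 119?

inflow = 6

Substituting into the zooplankton equation gives zooplankton = 3*inflow + 5.
Substituting into the temp_strat equation gives temp_strat = -9*inflow - 11.
oxygen becomes 9*inflow + 65.
Solve 9*inflow + 65 = 119: inflow = (119 - 65) / 9 = 6.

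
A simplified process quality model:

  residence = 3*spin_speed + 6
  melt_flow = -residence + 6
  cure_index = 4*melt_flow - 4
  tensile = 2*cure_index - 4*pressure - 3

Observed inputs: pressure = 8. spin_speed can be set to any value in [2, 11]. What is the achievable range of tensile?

-307 to -91

Substituting into the melt_flow equation gives melt_flow = -3*spin_speed.
So cure_index = -12*spin_speed - 4.
Substituting into the tensile equation gives tensile = -24*spin_speed - 43.
Linear in spin_speed, so extremes are at the endpoints: spin_speed = 2 gives tensile = -91; spin_speed = 11 gives tensile = -307.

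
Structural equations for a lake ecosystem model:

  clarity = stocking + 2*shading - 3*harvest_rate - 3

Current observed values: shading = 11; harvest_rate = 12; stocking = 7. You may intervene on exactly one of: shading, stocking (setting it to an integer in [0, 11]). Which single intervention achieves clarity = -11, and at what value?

Intervening on shading: clarity = 2*shading - 32. Reaching -11 requires shading = 21/2, not an integer.
Intervening on stocking: with other inputs at their observed values, clarity = stocking - 17. Solving for -11 gives stocking = 6, within [0, 11].

set stocking = 6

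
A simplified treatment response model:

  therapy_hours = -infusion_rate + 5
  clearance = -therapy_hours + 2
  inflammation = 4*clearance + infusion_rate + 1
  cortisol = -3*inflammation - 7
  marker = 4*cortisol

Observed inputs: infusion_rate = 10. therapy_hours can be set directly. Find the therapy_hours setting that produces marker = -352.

Intervening on therapy_hours fixes its value directly, overriding its dependence on infusion_rate.
Substituting into the inflammation equation gives inflammation = -4*therapy_hours + 19.
Substituting into the cortisol equation gives cortisol = 12*therapy_hours - 64.
marker becomes 48*therapy_hours - 256.
Solve 48*therapy_hours - 256 = -352: therapy_hours = (-352 + 256) / 48 = -2.

therapy_hours = -2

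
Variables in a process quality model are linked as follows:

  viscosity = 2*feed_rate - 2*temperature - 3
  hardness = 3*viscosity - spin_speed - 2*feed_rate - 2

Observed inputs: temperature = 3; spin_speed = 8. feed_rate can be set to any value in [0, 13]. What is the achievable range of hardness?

-37 to 15

Substituting into the viscosity equation gives viscosity = 2*feed_rate - 9.
This gives hardness = 4*feed_rate - 37.
Linear in feed_rate, so extremes are at the endpoints: feed_rate = 0 gives hardness = -37; feed_rate = 13 gives hardness = 15.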